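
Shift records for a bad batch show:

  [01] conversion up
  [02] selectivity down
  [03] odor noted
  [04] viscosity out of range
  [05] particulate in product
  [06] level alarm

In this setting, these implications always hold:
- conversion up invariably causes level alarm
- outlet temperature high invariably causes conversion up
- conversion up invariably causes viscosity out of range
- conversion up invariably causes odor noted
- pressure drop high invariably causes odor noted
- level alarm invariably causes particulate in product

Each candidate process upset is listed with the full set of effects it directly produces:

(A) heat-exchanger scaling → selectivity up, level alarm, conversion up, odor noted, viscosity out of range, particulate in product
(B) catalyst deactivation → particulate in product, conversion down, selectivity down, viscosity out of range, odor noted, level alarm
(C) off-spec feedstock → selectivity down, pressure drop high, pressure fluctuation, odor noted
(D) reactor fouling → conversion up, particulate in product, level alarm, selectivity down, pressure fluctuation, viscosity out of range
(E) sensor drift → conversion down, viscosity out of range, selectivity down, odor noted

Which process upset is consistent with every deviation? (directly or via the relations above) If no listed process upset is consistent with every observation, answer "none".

D

For each candidate, compare predicted effects to what was observed:
(A) heat-exchanger scaling — fails on selectivity down (predicts selectivity up, not selectivity down)
(B) catalyst deactivation — conversion up NO; selectivity down yes; odor noted yes; viscosity out of range yes; particulate in product yes; level alarm yes
(C) off-spec feedstock — conversion up NO; selectivity down yes; odor noted yes; viscosity out of range NO; particulate in product NO; level alarm NO
(D) reactor fouling — conversion up yes; selectivity down yes; odor noted yes (via conversion up → odor noted); viscosity out of range yes; particulate in product yes; level alarm yes
(E) sensor drift — conversion up NO; selectivity down yes; odor noted yes; viscosity out of range yes; particulate in product NO; level alarm NO
(D) is the only candidate with no mismatches.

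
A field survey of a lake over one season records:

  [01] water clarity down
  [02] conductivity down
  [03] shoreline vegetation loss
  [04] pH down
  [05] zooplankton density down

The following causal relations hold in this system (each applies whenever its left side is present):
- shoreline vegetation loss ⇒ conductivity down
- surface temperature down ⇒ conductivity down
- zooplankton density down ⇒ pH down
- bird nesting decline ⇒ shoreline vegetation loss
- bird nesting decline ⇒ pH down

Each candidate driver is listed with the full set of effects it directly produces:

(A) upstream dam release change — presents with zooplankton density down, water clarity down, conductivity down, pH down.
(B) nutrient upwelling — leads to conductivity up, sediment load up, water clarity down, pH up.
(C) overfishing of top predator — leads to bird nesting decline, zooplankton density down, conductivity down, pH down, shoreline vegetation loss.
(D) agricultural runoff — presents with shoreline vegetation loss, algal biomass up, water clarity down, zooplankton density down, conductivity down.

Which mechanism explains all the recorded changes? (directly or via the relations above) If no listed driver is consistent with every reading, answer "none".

D

Per-candidate check:
(A) upstream dam release change — does not account for shoreline vegetation loss
(B) nutrient upwelling — fails on conductivity down, shoreline vegetation loss, pH down, zooplankton density down (predicts conductivity up, not conductivity down; predicts pH up, not pH down)
(C) overfishing of top predator — does not account for water clarity down
(D) agricultural runoff — water clarity down yes; conductivity down yes; shoreline vegetation loss yes; pH down yes (through zooplankton density down → pH down); zooplankton density down yes
(D) alone accounts for all the evidence.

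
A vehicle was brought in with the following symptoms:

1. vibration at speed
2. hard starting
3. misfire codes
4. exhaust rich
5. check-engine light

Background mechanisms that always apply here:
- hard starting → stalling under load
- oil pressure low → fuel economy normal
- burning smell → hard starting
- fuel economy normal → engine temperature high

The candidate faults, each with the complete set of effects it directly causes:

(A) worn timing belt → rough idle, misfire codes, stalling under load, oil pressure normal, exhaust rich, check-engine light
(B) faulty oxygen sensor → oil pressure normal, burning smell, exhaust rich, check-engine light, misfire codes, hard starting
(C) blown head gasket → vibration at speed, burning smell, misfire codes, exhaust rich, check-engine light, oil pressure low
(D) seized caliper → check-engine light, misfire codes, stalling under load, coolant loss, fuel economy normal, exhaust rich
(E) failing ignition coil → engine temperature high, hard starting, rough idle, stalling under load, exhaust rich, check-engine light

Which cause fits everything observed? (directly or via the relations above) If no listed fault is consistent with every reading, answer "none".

For each candidate, compare predicted effects to what was observed:
(A) worn timing belt — vibration at speed ✗; hard starting ✗; misfire codes ✓; exhaust rich ✓; check-engine light ✓
(B) faulty oxygen sensor — does not account for vibration at speed
(C) blown head gasket — vibration at speed ✓; hard starting ✓ (via burning smell → hard starting); misfire codes ✓; exhaust rich ✓; check-engine light ✓
(D) seized caliper — does not account for vibration at speed, hard starting
(E) failing ignition coil — vibration at speed ✗; hard starting ✓; misfire codes ✗; exhaust rich ✓; check-engine light ✓
(C) is the only candidate with no mismatches.

C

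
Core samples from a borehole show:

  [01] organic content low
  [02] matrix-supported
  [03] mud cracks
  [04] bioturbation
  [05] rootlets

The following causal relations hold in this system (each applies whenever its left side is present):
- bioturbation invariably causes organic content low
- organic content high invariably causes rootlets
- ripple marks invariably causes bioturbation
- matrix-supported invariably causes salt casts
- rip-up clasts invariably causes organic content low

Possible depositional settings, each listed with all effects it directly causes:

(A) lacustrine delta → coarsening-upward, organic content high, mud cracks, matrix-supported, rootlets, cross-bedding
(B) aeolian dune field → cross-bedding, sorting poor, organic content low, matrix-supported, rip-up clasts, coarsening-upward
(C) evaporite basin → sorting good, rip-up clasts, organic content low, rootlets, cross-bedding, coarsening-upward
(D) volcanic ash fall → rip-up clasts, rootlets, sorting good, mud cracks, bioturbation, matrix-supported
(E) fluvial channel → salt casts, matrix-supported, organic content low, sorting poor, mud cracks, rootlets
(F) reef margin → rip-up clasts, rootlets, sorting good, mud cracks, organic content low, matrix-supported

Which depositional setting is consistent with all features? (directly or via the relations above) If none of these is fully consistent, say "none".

D

For each candidate, compare predicted effects to what was observed:
(A) lacustrine delta — fails on organic content low, bioturbation (predicts organic content high, not organic content low)
(B) aeolian dune field — organic content low ✓; matrix-supported ✓; mud cracks ✗; bioturbation ✗; rootlets ✗
(C) evaporite basin — organic content low ✓; matrix-supported ✗; mud cracks ✗; bioturbation ✗; rootlets ✓
(D) volcanic ash fall — accounts for every observation (organic content low via bioturbation → organic content low)
(E) fluvial channel — organic content low ✓; matrix-supported ✓; mud cracks ✓; bioturbation ✗; rootlets ✓
(F) reef margin — does not account for bioturbation
Only (D) is consistent with every observation.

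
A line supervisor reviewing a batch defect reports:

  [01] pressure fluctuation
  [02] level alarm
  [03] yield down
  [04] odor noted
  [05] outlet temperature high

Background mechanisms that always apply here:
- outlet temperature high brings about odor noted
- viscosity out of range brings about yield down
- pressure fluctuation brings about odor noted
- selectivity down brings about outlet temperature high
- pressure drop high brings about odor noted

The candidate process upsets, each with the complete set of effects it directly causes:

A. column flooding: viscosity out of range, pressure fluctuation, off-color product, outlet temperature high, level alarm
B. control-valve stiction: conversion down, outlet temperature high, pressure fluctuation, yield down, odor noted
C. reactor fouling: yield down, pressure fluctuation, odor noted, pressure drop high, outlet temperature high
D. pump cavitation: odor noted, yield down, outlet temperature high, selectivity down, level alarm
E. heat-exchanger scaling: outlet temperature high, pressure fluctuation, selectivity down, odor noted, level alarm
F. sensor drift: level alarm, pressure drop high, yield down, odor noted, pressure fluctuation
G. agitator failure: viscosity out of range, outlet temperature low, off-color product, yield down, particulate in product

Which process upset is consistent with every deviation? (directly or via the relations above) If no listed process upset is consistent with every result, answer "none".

Per-candidate check:
(A) column flooding — pressure fluctuation yes; level alarm yes; yield down yes (via viscosity out of range → yield down); odor noted yes (via outlet temperature high → odor noted); outlet temperature high yes
(B) control-valve stiction — does not account for level alarm
(C) reactor fouling — does not account for level alarm
(D) pump cavitation — pressure fluctuation NO; level alarm yes; yield down yes; odor noted yes; outlet temperature high yes
(E) heat-exchanger scaling — pressure fluctuation yes; level alarm yes; yield down NO; odor noted yes; outlet temperature high yes
(F) sensor drift — does not account for outlet temperature high
(G) agitator failure — pressure fluctuation NO; level alarm NO; yield down yes; odor noted NO; outlet temperature high NO
Only (A) is consistent with every observation.

A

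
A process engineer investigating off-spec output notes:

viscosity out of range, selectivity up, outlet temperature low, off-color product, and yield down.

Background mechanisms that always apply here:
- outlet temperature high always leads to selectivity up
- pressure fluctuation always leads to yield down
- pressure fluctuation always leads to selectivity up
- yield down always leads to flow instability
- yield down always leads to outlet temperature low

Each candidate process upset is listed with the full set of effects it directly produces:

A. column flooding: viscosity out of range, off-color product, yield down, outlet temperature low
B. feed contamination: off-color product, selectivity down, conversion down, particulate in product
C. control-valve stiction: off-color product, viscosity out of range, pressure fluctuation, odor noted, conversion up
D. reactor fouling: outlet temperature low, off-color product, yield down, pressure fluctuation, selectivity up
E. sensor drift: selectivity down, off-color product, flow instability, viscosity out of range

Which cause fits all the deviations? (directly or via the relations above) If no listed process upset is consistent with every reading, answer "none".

C

For each candidate, compare predicted effects to what was observed:
(A) column flooding — viscosity out of range +; selectivity up -; outlet temperature low +; off-color product +; yield down +
(B) feed contamination — viscosity out of range -; selectivity up -; outlet temperature low -; off-color product +; yield down -
(C) control-valve stiction — viscosity out of range +; selectivity up + (via pressure fluctuation → selectivity up); outlet temperature low + (via pressure fluctuation → yield down → outlet temperature low); off-color product +; yield down + (via pressure fluctuation → yield down)
(D) reactor fouling — viscosity out of range -; selectivity up +; outlet temperature low +; off-color product +; yield down +
(E) sensor drift — fails on selectivity up, outlet temperature low, yield down (predicts selectivity down, not selectivity up)
Only (C) is consistent with every observation.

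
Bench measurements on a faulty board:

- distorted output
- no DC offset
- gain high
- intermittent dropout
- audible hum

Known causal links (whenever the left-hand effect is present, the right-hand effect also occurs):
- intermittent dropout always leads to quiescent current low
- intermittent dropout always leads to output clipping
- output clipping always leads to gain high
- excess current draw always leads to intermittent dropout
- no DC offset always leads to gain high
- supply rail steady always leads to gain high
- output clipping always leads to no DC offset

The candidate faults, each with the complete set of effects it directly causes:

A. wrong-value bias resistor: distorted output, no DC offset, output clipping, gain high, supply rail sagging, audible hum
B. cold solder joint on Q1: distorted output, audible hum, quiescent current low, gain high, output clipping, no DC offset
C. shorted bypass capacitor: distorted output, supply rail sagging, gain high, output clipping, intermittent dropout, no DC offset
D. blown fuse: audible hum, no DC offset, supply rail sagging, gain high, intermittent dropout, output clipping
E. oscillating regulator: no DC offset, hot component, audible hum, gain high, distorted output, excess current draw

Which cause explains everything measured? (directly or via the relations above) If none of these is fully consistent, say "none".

Checking each candidate against the observations:
(A) wrong-value bias resistor — does not account for intermittent dropout
(B) cold solder joint on Q1 — distorted output +; no DC offset +; gain high +; intermittent dropout -; audible hum +
(C) shorted bypass capacitor — distorted output +; no DC offset +; gain high +; intermittent dropout +; audible hum -
(D) blown fuse — does not account for distorted output
(E) oscillating regulator — accounts for every observation (intermittent dropout via excess current draw → intermittent dropout)
(E) alone accounts for all the evidence.

E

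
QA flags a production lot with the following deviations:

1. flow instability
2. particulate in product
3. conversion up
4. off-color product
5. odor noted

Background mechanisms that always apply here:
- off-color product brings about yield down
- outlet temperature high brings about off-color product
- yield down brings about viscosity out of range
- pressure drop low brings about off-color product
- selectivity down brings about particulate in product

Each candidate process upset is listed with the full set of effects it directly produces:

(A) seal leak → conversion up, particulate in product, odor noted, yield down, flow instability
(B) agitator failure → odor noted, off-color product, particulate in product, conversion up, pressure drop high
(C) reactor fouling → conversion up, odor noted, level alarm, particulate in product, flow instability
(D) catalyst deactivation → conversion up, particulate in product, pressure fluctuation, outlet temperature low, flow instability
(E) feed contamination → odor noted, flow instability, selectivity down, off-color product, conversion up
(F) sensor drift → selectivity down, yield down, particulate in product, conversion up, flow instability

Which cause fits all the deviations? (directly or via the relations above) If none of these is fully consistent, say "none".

E

For each candidate, compare predicted effects to what was observed:
(A) seal leak — flow instability ✓; particulate in product ✓; conversion up ✓; off-color product ✗; odor noted ✓
(B) agitator failure — flow instability ✗; particulate in product ✓; conversion up ✓; off-color product ✓; odor noted ✓
(C) reactor fouling — flow instability ✓; particulate in product ✓; conversion up ✓; off-color product ✗; odor noted ✓
(D) catalyst deactivation — flow instability ✓; particulate in product ✓; conversion up ✓; off-color product ✗; odor noted ✗
(E) feed contamination — flow instability ✓; particulate in product ✓ (via selectivity down → particulate in product); conversion up ✓; off-color product ✓; odor noted ✓
(F) sensor drift — does not account for off-color product, odor noted
Only (E) is consistent with every observation.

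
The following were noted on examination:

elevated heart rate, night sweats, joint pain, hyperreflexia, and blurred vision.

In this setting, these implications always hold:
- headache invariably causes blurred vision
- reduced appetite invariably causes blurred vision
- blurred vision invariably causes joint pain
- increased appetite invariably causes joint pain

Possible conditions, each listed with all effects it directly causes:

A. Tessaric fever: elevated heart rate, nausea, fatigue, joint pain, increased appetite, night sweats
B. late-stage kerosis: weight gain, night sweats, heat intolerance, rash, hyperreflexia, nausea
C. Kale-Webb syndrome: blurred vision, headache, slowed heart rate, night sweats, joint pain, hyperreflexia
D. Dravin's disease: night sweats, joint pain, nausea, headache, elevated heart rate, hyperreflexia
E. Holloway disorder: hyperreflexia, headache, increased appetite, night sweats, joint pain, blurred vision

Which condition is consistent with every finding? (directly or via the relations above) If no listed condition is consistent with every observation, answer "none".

D

Per-candidate check:
(A) Tessaric fever — elevated heart rate ✓; night sweats ✓; joint pain ✓; hyperreflexia ✗; blurred vision ✗
(B) late-stage kerosis — elevated heart rate ✗; night sweats ✓; joint pain ✗; hyperreflexia ✓; blurred vision ✗
(C) Kale-Webb syndrome — elevated heart rate ✗; night sweats ✓; joint pain ✓; hyperreflexia ✓; blurred vision ✓
(D) Dravin's disease — accounts for every observation (blurred vision through headache → blurred vision)
(E) Holloway disorder — elevated heart rate ✗; night sweats ✓; joint pain ✓; hyperreflexia ✓; blurred vision ✓
Only (D) is consistent with every observation.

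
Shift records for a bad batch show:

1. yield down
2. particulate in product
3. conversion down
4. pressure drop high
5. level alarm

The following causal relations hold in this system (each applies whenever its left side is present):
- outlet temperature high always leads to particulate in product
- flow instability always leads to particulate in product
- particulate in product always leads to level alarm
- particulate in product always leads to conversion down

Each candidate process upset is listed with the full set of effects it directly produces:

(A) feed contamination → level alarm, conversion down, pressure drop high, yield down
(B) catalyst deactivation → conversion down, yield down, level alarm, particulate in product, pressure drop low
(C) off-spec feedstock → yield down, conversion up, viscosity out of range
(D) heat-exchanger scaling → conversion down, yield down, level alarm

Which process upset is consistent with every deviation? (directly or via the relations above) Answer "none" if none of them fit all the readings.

none

For each candidate, compare predicted effects to what was observed:
(A) feed contamination — yield down match; particulate in product miss; conversion down match; pressure drop high match; level alarm match
(B) catalyst deactivation — yield down match; particulate in product match; conversion down match; pressure drop high miss; level alarm match
(C) off-spec feedstock — yield down match; particulate in product miss; conversion down miss; pressure drop high miss; level alarm miss
(D) heat-exchanger scaling — does not account for particulate in product, pressure drop high
None of the listed candidates fits everything.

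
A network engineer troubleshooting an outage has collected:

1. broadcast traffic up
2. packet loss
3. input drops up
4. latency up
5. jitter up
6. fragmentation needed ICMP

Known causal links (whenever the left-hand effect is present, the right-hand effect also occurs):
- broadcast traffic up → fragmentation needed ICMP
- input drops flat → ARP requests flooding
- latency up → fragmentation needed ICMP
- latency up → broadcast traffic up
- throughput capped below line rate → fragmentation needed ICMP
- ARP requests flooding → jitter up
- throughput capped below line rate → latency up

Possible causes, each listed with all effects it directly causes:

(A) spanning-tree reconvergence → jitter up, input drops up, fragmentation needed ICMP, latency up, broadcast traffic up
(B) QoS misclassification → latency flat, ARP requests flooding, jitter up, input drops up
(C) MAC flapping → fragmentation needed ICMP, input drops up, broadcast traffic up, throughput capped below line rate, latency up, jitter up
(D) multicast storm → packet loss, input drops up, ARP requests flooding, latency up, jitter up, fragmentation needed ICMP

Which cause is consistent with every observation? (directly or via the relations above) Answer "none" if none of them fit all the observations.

D

Checking each candidate against the observations:
(A) spanning-tree reconvergence — does not account for packet loss
(B) QoS misclassification — fails on broadcast traffic up, packet loss, latency up, fragmentation needed ICMP (predicts latency flat, not latency up)
(C) MAC flapping — does not account for packet loss
(D) multicast storm — accounts for every observation (broadcast traffic up through latency up → broadcast traffic up)
Only (D) is consistent with every observation.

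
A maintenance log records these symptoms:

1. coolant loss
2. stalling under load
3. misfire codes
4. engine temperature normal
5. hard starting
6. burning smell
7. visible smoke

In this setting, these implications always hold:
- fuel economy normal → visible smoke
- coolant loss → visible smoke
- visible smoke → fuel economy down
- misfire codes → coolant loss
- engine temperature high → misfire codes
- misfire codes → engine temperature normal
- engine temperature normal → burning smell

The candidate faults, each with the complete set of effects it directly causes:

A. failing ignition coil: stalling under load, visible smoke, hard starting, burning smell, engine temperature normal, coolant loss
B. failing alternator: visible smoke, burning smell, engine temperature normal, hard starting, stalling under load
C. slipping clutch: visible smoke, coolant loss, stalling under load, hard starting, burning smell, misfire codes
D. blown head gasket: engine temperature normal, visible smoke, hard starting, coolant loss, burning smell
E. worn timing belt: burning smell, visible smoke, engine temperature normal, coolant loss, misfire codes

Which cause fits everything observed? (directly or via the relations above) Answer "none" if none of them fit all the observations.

C

For each candidate, compare predicted effects to what was observed:
(A) failing ignition coil — does not account for misfire codes
(B) failing alternator — does not account for coolant loss, misfire codes
(C) slipping clutch — accounts for every observation (engine temperature normal by misfire codes → engine temperature normal)
(D) blown head gasket — does not account for stalling under load, misfire codes
(E) worn timing belt — does not account for stalling under load, hard starting
Only (C) is consistent with every observation.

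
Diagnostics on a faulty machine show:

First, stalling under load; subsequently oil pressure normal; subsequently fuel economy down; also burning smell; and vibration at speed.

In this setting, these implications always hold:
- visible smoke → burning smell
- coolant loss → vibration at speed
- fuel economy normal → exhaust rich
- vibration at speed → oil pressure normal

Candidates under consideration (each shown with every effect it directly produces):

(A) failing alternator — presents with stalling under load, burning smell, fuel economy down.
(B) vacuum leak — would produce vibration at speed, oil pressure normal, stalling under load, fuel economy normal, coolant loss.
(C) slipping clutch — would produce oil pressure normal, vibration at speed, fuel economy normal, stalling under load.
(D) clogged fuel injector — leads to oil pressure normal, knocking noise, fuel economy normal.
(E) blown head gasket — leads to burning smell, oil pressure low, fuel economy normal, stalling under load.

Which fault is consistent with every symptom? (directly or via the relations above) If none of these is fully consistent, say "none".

none

For each candidate, compare predicted effects to what was observed:
(A) failing alternator — stalling under load yes; oil pressure normal NO; fuel economy down yes; burning smell yes; vibration at speed NO
(B) vacuum leak — stalling under load yes; oil pressure normal yes; fuel economy down NO; burning smell NO; vibration at speed yes
(C) slipping clutch — fails on fuel economy down, burning smell (predicts fuel economy normal, not fuel economy down)
(D) clogged fuel injector — stalling under load NO; oil pressure normal yes; fuel economy down NO; burning smell NO; vibration at speed NO
(E) blown head gasket — stalling under load yes; oil pressure normal NO; fuel economy down NO; burning smell yes; vibration at speed NO
No candidate is consistent with all observations.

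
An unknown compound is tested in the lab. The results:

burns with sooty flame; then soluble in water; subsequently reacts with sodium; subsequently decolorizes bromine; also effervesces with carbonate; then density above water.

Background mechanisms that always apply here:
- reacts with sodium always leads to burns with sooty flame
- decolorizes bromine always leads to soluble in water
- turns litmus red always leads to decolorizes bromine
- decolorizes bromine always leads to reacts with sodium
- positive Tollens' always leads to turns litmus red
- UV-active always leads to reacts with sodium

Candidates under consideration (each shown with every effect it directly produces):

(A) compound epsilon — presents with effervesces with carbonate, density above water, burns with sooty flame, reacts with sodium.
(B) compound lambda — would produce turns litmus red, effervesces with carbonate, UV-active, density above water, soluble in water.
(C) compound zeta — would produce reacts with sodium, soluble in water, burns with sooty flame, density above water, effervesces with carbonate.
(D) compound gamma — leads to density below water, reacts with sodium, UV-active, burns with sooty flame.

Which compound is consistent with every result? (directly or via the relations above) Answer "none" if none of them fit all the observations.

Testing each hypothesis:
(A) compound epsilon — burns with sooty flame match; soluble in water miss; reacts with sodium match; decolorizes bromine miss; effervesces with carbonate match; density above water match
(B) compound lambda — burns with sooty flame match (by UV-active → reacts with sodium → burns with sooty flame); soluble in water match; reacts with sodium match (by UV-active → reacts with sodium); decolorizes bromine match (by turns litmus red → decolorizes bromine); effervesces with carbonate match; density above water match
(C) compound zeta — burns with sooty flame match; soluble in water match; reacts with sodium match; decolorizes bromine miss; effervesces with carbonate match; density above water match
(D) compound gamma — fails on soluble in water, decolorizes bromine, effervesces with carbonate, density above water (predicts density below water, not density above water)
(B) is the only candidate with no mismatches.

B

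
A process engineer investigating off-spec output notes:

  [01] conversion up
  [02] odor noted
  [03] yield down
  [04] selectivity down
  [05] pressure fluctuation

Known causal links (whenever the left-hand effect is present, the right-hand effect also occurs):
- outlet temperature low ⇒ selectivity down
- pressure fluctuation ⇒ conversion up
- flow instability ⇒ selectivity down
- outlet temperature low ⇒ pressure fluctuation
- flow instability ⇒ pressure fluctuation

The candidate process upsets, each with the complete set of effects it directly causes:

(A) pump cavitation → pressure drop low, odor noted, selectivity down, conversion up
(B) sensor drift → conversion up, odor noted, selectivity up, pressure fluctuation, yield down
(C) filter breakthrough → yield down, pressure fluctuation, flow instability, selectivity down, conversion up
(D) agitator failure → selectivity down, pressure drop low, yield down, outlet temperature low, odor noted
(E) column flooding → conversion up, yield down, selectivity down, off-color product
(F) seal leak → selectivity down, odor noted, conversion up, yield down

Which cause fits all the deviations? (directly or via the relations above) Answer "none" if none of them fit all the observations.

D

Testing each hypothesis:
(A) pump cavitation — does not account for yield down, pressure fluctuation
(B) sensor drift — conversion up yes; odor noted yes; yield down yes; selectivity down NO; pressure fluctuation yes
(C) filter breakthrough — conversion up yes; odor noted NO; yield down yes; selectivity down yes; pressure fluctuation yes
(D) agitator failure — accounts for every observation (conversion up via outlet temperature low → pressure fluctuation → conversion up)
(E) column flooding — conversion up yes; odor noted NO; yield down yes; selectivity down yes; pressure fluctuation NO
(F) seal leak — does not account for pressure fluctuation
(D) is the only candidate with no mismatches.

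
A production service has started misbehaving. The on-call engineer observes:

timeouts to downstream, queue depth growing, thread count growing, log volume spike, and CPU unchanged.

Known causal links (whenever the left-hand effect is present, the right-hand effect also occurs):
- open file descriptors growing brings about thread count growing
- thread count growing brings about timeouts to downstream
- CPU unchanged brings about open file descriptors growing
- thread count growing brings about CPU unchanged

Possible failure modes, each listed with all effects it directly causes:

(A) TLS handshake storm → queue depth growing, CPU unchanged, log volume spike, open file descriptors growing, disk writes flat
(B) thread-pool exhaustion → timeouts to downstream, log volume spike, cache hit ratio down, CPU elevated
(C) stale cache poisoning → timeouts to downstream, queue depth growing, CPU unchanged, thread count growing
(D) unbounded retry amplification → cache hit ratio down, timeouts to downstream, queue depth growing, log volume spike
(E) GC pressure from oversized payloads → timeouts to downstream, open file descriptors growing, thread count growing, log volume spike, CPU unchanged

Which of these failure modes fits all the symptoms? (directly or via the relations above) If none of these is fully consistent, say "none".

A

Per-candidate check:
(A) TLS handshake storm — accounts for every observation (timeouts to downstream through open file descriptors growing → thread count growing → timeouts to downstream)
(B) thread-pool exhaustion — fails on queue depth growing, thread count growing, CPU unchanged (predicts CPU elevated, not CPU unchanged)
(C) stale cache poisoning — does not account for log volume spike
(D) unbounded retry amplification — does not account for thread count growing, CPU unchanged
(E) GC pressure from oversized payloads — does not account for queue depth growing
(A) is the only candidate with no mismatches.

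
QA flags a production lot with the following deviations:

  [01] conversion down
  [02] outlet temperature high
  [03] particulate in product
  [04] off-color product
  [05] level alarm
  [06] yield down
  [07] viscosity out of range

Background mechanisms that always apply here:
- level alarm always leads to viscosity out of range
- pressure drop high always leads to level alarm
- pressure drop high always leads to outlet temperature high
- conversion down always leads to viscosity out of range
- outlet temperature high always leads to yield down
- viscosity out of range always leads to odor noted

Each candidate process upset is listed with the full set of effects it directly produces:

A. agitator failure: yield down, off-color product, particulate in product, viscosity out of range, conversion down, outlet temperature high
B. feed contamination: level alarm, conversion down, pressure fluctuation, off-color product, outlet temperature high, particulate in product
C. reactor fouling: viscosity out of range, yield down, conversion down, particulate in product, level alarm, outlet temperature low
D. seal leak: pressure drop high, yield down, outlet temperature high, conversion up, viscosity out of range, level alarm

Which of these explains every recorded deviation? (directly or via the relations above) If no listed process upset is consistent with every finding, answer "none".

B

Checking each candidate against the observations:
(A) agitator failure — conversion down yes; outlet temperature high yes; particulate in product yes; off-color product yes; level alarm NO; yield down yes; viscosity out of range yes
(B) feed contamination — conversion down yes; outlet temperature high yes; particulate in product yes; off-color product yes; level alarm yes; yield down yes (through outlet temperature high → yield down); viscosity out of range yes (through level alarm → viscosity out of range)
(C) reactor fouling — fails on outlet temperature high, off-color product (predicts outlet temperature low, not outlet temperature high)
(D) seal leak — fails on conversion down, particulate in product, off-color product (predicts conversion up, not conversion down)
Only (B) is consistent with every observation.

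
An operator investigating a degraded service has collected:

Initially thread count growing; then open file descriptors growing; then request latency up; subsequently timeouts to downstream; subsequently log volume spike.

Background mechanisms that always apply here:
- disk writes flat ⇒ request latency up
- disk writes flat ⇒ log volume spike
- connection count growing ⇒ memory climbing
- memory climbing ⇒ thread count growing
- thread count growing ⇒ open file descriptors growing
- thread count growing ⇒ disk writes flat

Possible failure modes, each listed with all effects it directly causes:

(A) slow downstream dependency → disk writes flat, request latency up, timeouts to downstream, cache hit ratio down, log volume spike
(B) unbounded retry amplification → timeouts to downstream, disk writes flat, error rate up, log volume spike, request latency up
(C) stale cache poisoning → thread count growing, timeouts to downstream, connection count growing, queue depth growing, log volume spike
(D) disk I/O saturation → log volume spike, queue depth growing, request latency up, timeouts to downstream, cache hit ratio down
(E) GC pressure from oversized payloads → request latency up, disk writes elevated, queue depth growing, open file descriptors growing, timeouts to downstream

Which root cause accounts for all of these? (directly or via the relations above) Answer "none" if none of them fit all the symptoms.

C

Testing each hypothesis:
(A) slow downstream dependency — thread count growing ✗; open file descriptors growing ✗; request latency up ✓; timeouts to downstream ✓; log volume spike ✓
(B) unbounded retry amplification — thread count growing ✗; open file descriptors growing ✗; request latency up ✓; timeouts to downstream ✓; log volume spike ✓
(C) stale cache poisoning — accounts for every observation (open file descriptors growing through thread count growing → open file descriptors growing)
(D) disk I/O saturation — thread count growing ✗; open file descriptors growing ✗; request latency up ✓; timeouts to downstream ✓; log volume spike ✓
(E) GC pressure from oversized payloads — does not account for thread count growing, log volume spike
Only (C) is consistent with every observation.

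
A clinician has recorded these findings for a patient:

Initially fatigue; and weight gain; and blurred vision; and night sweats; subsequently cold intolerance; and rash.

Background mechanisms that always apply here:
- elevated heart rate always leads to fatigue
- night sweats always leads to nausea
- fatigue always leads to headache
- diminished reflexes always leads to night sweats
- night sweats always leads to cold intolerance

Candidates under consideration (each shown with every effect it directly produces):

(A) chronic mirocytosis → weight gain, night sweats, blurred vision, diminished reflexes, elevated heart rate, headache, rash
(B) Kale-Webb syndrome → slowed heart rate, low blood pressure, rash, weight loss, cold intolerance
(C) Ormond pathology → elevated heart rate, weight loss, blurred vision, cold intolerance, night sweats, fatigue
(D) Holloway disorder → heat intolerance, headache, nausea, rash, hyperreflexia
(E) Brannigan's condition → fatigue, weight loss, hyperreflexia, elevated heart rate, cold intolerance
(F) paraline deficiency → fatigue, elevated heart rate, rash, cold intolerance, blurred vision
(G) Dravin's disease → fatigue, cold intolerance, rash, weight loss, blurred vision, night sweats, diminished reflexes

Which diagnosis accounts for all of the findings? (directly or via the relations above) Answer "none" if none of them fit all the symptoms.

A

For each candidate, compare predicted effects to what was observed:
(A) chronic mirocytosis — accounts for every observation (fatigue through elevated heart rate → fatigue)
(B) Kale-Webb syndrome — fails on fatigue, weight gain, blurred vision, night sweats (predicts weight loss, not weight gain)
(C) Ormond pathology — fails on weight gain, rash (predicts weight loss, not weight gain)
(D) Holloway disorder — fatigue NO; weight gain NO; blurred vision NO; night sweats NO; cold intolerance NO; rash yes
(E) Brannigan's condition — fails on weight gain, blurred vision, night sweats, rash (predicts weight loss, not weight gain)
(F) paraline deficiency — does not account for weight gain, night sweats
(G) Dravin's disease — fatigue yes; weight gain NO; blurred vision yes; night sweats yes; cold intolerance yes; rash yes
(A) is the only candidate with no mismatches.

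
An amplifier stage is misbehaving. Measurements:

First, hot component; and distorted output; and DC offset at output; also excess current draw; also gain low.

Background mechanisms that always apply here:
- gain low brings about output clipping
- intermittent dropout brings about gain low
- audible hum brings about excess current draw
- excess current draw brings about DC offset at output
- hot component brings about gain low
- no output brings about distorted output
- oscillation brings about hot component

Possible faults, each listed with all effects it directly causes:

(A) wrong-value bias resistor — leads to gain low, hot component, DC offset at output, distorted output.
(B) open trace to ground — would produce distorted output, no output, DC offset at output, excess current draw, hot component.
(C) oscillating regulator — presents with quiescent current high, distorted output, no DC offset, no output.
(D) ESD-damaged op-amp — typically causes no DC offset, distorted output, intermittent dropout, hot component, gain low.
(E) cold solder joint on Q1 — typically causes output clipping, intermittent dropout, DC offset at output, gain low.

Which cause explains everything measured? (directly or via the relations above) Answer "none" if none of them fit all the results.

B

Testing each hypothesis:
(A) wrong-value bias resistor — hot component ✓; distorted output ✓; DC offset at output ✓; excess current draw ✗; gain low ✓
(B) open trace to ground — hot component ✓; distorted output ✓; DC offset at output ✓; excess current draw ✓; gain low ✓ (by hot component → gain low)
(C) oscillating regulator — hot component ✗; distorted output ✓; DC offset at output ✗; excess current draw ✗; gain low ✗
(D) ESD-damaged op-amp — fails on DC offset at output, excess current draw (predicts no DC offset, not DC offset at output)
(E) cold solder joint on Q1 — hot component ✗; distorted output ✗; DC offset at output ✓; excess current draw ✗; gain low ✓
Only (B) is consistent with every observation.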